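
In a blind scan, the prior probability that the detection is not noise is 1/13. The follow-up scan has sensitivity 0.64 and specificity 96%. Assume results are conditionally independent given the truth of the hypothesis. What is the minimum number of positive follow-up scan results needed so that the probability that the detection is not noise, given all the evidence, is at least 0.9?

2

Prior odds: (1/13) ÷ (12/13) = 1/12.
False-positive rate = 1 − 0.96 = 0.04; likelihood ratio of a positive = 0.64/0.04 = 16.
Target posterior odds = 0.9/0.1 = 9.
Require 16ⁿ ≥ 9 ÷ (1/12) = 108.
16¹ = 16 falls short of 108 but 16² = 256 reaches it, so n = 2.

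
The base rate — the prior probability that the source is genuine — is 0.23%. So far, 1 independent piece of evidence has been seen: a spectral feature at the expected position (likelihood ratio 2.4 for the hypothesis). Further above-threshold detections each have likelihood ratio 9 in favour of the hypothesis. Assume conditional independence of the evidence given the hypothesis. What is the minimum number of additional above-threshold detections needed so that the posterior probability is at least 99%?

5

Prior odds = 0.0023/0.9977 = 23/9977.
Bayes factor of the evidence already in hand = 2.4.
Odds after that evidence = (23/9977) × 2.4 = 276/49885.
Target odds = 0.99/0.01 = 99.
Need 9ⁿ ≥ 99 ÷ (276/49885) = 1646205/92.
9⁴ = 6561 falls short of 1646205/92 but 9⁵ = 59049 reaches it, so n = 5.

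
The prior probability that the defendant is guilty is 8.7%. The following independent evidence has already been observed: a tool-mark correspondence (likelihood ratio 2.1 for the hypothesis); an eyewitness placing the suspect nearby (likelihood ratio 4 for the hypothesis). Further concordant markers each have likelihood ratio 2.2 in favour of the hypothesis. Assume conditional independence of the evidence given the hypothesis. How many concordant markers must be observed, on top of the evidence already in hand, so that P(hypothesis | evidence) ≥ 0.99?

7

Prior odds = 0.087/0.913 = 87/913.
Combined Bayes factor of the evidence already in hand = 2.1 × 4 = 8.4.
Odds after that evidence = (87/913) × 8.4 = 3654/4565.
Target odds = 0.99/0.01 = 99.
Need 2.2ⁿ ≥ 99 ÷ (3654/4565) = 50215/406.
2.2⁶ = 1771561/15625 falls short of 50215/406 but 2.2⁷ = 19487171/78125 reaches it, so n = 7.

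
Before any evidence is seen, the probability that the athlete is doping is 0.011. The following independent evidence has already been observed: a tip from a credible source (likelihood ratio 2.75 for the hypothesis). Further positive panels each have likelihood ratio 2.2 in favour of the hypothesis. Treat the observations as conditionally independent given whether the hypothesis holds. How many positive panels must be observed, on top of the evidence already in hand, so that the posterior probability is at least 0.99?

11

Prior odds = 0.011/0.989 = 11/989.
Bayes factor of the evidence already in hand = 2.75.
Odds after that evidence = (11/989) × 2.75 = 121/3956.
Target odds = 0.99/0.01 = 99.
Need 2.2ⁿ ≥ 99 ÷ (121/3956) = 35604/11.
2.2¹⁰ ≈2655.99 falls short of 35604/11 but 2.2¹¹ ≈5843.18 reaches it, so n = 11.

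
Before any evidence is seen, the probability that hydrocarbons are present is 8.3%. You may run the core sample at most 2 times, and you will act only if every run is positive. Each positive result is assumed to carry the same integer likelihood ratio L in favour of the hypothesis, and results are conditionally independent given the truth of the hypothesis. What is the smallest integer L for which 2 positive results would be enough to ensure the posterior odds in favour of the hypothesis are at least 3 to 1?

Prior odds = 0.083/0.917 = 83/917.
Target odds = 3.
Need L² ≥ 3 ÷ (83/917) = 2751/83.
5² = 25 < 2751/83 ≤ 36 = 6², so L = 6.

6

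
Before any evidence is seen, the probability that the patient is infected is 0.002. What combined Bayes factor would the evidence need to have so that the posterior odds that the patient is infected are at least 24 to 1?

11976

Prior odds = 0.002/0.998 = 1/499.
Target odds = 24.
Required Bayes factor = 24 ÷ (1/499) = 11976.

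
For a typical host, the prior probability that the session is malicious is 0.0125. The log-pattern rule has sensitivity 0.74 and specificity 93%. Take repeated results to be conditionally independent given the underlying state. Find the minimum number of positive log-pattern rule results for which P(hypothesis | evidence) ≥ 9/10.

3

Prior odds = 0.0125/0.9875 = 1/79.
False-positive rate = 1 − 0.93 = 0.07; likelihood ratio of a positive = 0.74/0.07 = 74/7.
Target odds: 0.9 ÷ 0.1 = 9.
Require (74/7)ⁿ ≥ 9 ÷ (1/79) = 711.
(74/7)² = 5476/49 falls short of 711 but (74/7)³ = 405224/343 reaches it, so n = 3.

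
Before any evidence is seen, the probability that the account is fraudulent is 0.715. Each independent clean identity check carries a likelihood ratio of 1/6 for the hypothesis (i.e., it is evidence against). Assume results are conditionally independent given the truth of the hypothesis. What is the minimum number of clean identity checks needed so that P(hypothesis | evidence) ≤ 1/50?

Prior odds: 0.715 ÷ 0.285 = 143/57.
Likelihood ratio per clean identity check = 1/6.
Target posterior odds = 0.02/0.98 = 1/49.
Need (143/57) × (1/6)ⁿ ≤ 1/49, i.e. (1/6)ⁿ ≤ 57/7007.
(1/6)² = 1/36 is still above 57/7007 but (1/6)³ = 1/216 is at or below it, so n = 3.

3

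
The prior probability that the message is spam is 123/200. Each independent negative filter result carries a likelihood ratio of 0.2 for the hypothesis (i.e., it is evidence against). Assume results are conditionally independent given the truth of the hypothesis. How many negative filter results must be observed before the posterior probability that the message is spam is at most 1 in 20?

Prior odds: 0.615 ÷ 0.385 = 123/77.
Likelihood ratio per negative filter result = 0.2.
Target posterior odds = 0.05/0.95 = 1/19.
Need (123/77) × 0.2ⁿ ≤ 1/19, i.e. 0.2ⁿ ≤ 77/2337.
0.2² = 0.04 is still above 77/2337 but 0.2³ = 0.008 is at or below it, so n = 3.

3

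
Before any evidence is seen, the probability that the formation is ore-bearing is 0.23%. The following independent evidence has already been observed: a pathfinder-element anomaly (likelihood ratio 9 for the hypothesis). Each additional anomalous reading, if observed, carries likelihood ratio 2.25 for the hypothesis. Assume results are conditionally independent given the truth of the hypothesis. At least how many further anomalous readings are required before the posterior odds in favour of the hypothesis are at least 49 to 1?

Prior odds = 0.0023/0.9977 = 23/9977.
Bayes factor of the evidence already in hand = 9.
Odds after that evidence = (23/9977) × 9 = 207/9977.
Target odds = 49.
Need 2.25ⁿ ≥ 49 ÷ (207/9977) = 488873/207.
2.25⁹ = 387420489/262144 falls short of 488873/207 but 2.25¹⁰ ≈3325.26 reaches it, so n = 10.

10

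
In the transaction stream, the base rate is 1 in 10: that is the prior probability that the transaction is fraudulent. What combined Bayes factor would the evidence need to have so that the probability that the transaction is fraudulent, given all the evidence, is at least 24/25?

216

Prior odds = 0.1/0.9 = 1/9.
Target odds = 0.96/0.04 = 24.
Required Bayes factor = 24 ÷ (1/9) = 216.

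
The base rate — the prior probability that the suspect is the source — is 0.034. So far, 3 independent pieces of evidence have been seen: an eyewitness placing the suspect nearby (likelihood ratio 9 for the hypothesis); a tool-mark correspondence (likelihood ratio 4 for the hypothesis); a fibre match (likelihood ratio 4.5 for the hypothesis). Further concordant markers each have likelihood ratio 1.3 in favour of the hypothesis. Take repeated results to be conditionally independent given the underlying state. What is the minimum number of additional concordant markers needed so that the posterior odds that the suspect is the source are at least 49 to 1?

9

Prior odds = 0.034/0.966 = 17/483.
Combined Bayes factor of the evidence already in hand = 9 × 4 × 4.5 = 162.
Odds after that evidence = (17/483) × 162 = 918/161.
Target odds = 49.
Need 1.3ⁿ ≥ 49 ÷ (918/161) = 7889/918.
1.3⁸ = 815730721/100000000 falls short of 7889/918 but 1.3⁹ ≈10.6045 reaches it, so n = 9.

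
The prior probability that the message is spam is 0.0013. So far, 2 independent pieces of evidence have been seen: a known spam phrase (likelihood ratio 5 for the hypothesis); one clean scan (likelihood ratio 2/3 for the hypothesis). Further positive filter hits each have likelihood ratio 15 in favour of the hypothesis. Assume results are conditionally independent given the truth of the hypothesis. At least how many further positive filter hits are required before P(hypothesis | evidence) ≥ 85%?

Prior odds = 0.0013/0.9987 = 13/9987.
Combined Bayes factor of the evidence already in hand = 5 × (2/3) = 10/3.
Odds after that evidence = (13/9987) × 10/3 = 130/29961.
Target odds = 0.85/0.15 = 17/3.
Need 15ⁿ ≥ 17/3 ÷ (130/29961) = 169779/130.
15² = 225 falls short of 169779/130 but 15³ = 3375 reaches it, so n = 3.

3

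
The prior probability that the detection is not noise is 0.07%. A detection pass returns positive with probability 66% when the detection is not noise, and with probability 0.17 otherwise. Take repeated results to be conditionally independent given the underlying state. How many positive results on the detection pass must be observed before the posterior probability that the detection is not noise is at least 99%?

9

Prior odds = 0.0007/0.9993 = 7/9993.
Likelihood ratio of a positive result = 0.66/0.17 = 66/17.
Target posterior odds = 0.99/0.01 = 99.
Require (66/17)ⁿ ≥ 99 ÷ (7/9993) = 989307/7.
(66/17)⁸ ≈51613.1 falls short of 989307/7 but (66/17)⁹ ≈200380 reaches it, so n = 9.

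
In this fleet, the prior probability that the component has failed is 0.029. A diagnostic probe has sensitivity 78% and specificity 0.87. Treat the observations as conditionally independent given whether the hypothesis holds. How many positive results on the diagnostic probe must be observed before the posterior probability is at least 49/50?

5

Prior odds: 0.029 ÷ 0.971 = 29/971.
False-positive rate = 1 − 0.87 = 0.13; likelihood ratio of a positive = 0.78/0.13 = 6.
Target posterior odds = 0.98/0.02 = 49.
Require 6ⁿ ≥ 49 ÷ (29/971) = 47579/29.
6⁴ = 1296 falls short of 47579/29 but 6⁵ = 7776 reaches it, so n = 5.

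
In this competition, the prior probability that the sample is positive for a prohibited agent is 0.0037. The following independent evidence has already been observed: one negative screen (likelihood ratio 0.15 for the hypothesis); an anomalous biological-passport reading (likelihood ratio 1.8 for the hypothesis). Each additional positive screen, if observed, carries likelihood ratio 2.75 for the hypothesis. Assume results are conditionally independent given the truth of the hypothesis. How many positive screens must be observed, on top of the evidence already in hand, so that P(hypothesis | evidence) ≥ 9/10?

9

Prior odds = 0.0037/0.9963 = 37/9963.
Combined Bayes factor of the evidence already in hand = 0.15 × 1.8 = 0.27.
Odds after that evidence = (37/9963) × 0.27 = 37/36900.
Target odds = 0.9/0.1 = 9.
Need 2.75ⁿ ≥ 9 ÷ (37/36900) = 332100/37.
2.75⁸ = 214358881/65536 falls short of 332100/37 but 2.75⁹ ≈8994.86 reaches it, so n = 9.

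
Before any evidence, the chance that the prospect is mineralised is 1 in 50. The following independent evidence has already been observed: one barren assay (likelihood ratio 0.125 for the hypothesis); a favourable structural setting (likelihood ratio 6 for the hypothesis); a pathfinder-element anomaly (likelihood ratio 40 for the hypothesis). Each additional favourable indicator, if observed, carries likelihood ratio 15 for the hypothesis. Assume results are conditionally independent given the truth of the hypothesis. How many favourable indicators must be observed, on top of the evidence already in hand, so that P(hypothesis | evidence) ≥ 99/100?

Prior odds = 0.02/0.98 = 1/49.
Combined Bayes factor of the evidence already in hand = 0.125 × 6 × 40 = 30.
Odds after that evidence = (1/49) × 30 = 30/49.
Target odds = 0.99/0.01 = 99.
Need 15ⁿ ≥ 99 ÷ (30/49) = 161.7.
15¹ = 15 falls short of 161.7 but 15² = 225 reaches it, so n = 2.

2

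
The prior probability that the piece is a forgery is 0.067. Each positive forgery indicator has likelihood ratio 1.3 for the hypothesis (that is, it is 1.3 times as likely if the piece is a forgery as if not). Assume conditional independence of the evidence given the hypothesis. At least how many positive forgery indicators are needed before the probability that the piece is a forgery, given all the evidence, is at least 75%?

15

Prior odds: 0.067 ÷ 0.933 = 67/933.
Likelihood ratio per positive forgery indicator = 1.3.
Target posterior odds = 0.75/0.25 = 3.
Require 1.3ⁿ ≥ 3 ÷ (67/933) = 2799/67.
1.3¹⁴ ≈39.3738 falls short of 2799/67 but 1.3¹⁵ ≈51.1859 reaches it, so n = 15.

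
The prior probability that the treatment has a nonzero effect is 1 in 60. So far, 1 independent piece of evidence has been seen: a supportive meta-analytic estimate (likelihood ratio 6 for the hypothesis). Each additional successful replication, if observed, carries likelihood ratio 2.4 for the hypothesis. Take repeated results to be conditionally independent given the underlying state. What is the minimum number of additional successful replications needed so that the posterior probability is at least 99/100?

8

Prior odds = (1/60)/(59/60) = 1/59.
Bayes factor of the evidence already in hand = 6.
Odds after that evidence = (1/59) × 6 = 6/59.
Target odds = 0.99/0.01 = 99.
Need 2.4ⁿ ≥ 99 ÷ (6/59) = 973.5.
2.4⁷ = 35831808/78125 falls short of 973.5 but 2.4⁸ = 429981696/390625 reaches it, so n = 8.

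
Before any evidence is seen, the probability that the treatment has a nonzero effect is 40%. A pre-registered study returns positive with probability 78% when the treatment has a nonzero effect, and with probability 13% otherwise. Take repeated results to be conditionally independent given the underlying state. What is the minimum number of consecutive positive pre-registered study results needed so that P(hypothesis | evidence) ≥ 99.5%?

4

Prior odds: 0.4 ÷ 0.6 = 2/3.
Likelihood ratio of a positive result = 0.78/0.13 = 6.
Target posterior odds = 0.995/0.005 = 199.
Require 6ⁿ ≥ 199 ÷ (2/3) = 298.5.
6³ = 216 falls short of 298.5 but 6⁴ = 1296 reaches it, so n = 4.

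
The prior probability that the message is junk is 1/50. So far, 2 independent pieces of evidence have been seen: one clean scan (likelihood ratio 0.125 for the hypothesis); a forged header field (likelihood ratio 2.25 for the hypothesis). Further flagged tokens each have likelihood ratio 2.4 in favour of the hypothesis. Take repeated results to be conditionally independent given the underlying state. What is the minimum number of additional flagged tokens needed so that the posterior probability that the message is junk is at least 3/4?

8

Prior odds = 0.02/0.98 = 1/49.
Combined Bayes factor of the evidence already in hand = 0.125 × 2.25 = 0.28125.
Odds after that evidence = (1/49) × 0.28125 = 9/1568.
Target odds = 0.75/0.25 = 3.
Need 2.4ⁿ ≥ 3 ÷ (9/1568) = 1568/3.
2.4⁷ = 35831808/78125 falls short of 1568/3 but 2.4⁸ = 429981696/390625 reaches it, so n = 8.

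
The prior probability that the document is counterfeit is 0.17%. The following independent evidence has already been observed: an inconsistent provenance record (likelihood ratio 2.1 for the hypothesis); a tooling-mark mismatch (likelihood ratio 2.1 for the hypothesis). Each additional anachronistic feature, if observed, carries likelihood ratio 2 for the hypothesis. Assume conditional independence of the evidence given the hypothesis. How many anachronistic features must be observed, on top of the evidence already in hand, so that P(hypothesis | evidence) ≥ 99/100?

Prior odds = 0.0017/0.9983 = 17/9983.
Combined Bayes factor of the evidence already in hand = 2.1 × 2.1 = 4.41.
Odds after that evidence = (17/9983) × 4.41 = 7497/998300.
Target odds = 0.99/0.01 = 99.
Need 2ⁿ ≥ 99 ÷ (7497/998300) = 10981300/833.
2¹³ = 8192 falls short of 10981300/833 but 2¹⁴ = 16384 reaches it, so n = 14.

14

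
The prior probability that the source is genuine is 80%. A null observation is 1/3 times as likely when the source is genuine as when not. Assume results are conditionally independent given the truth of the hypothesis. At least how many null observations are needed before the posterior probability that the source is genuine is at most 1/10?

4

Prior odds: 0.8 ÷ 0.2 = 4.
Likelihood ratio per null observation = 1/3.
Target odds: 0.1 ÷ 0.9 = 1/9.
Require (1/3)ⁿ ≤ 1/9 ÷ 4 = 1/36.
(1/3)³ = 1/27 is still above 1/36 but (1/3)⁴ = 1/81 is at or below it, so n = 4.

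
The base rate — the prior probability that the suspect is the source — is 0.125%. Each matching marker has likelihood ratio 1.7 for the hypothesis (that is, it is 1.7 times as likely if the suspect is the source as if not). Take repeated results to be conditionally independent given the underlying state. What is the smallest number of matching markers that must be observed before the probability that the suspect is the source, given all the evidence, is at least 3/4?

Prior odds = 0.00125/0.99875 = 1/799.
Likelihood ratio per matching marker = 1.7.
Target posterior odds = 0.75/0.25 = 3.
Require 1.7ⁿ ≥ 3 ÷ (1/799) = 2397.
1.7¹⁴ ≈1683.78 falls short of 2397 but 1.7¹⁵ ≈2862.42 reaches it, so n = 15.

15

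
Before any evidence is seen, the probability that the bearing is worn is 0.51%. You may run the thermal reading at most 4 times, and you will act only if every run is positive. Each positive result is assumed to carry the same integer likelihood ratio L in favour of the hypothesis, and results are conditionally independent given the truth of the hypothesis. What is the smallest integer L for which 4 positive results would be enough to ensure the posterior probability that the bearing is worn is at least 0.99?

Prior odds = 0.0051/0.9949 = 51/9949.
Target odds = 0.99/0.01 = 99.
Need L⁴ ≥ 99 ÷ (51/9949) = 328317/17.
11⁴ = 14641 < 328317/17 ≤ 20736 = 12⁴, so L = 12.

12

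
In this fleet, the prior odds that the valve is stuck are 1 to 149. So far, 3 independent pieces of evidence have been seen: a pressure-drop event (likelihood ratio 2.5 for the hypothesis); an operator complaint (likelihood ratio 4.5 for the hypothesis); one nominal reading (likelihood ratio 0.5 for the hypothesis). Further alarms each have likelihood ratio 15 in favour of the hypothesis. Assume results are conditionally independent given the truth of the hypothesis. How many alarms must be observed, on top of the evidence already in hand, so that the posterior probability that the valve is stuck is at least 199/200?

4

Prior odds = 1/149.
Combined Bayes factor of the evidence already in hand = 2.5 × 4.5 × 0.5 = 5.625.
Odds after that evidence = (1/149) × 5.625 = 45/1192.
Target odds = 0.995/0.005 = 199.
Need 15ⁿ ≥ 199 ÷ (45/1192) = 237208/45.
15³ = 3375 falls short of 237208/45 but 15⁴ = 50625 reaches it, so n = 4.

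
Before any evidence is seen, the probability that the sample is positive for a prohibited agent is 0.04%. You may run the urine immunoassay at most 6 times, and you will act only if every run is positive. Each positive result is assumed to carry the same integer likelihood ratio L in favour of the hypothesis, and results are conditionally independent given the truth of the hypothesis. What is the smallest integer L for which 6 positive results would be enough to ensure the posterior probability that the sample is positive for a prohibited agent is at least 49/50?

Prior odds = 0.0004/0.9996 = 1/2499.
Target odds = 0.98/0.02 = 49.
Need L⁶ ≥ 49 ÷ (1/2499) = 122451.
7⁶ = 117649 < 122451 ≤ 262144 = 8⁶, so L = 8.

8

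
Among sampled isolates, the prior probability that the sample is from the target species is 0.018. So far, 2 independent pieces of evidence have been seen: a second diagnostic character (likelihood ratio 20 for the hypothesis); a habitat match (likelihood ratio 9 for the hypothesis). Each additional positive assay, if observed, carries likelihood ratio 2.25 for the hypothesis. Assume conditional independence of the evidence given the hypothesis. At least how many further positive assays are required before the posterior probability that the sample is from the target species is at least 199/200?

Prior odds = 0.018/0.982 = 9/491.
Combined Bayes factor of the evidence already in hand = 20 × 9 = 180.
Odds after that evidence = (9/491) × 180 = 1620/491.
Target odds = 0.995/0.005 = 199.
Need 2.25ⁿ ≥ 199 ÷ (1620/491) = 97709/1620.
2.25⁵ = 59049/1024 falls short of 97709/1620 but 2.25⁶ = 531441/4096 reaches it, so n = 6.

6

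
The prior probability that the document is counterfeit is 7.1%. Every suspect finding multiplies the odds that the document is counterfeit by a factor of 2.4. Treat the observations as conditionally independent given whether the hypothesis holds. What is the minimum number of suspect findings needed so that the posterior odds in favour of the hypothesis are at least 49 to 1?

Prior odds = 0.071/0.929 = 71/929.
Likelihood ratio per suspect finding = 2.4.
Target odds = 49.
Require 2.4ⁿ ≥ 49 ÷ (71/929) = 45521/71.
2.4⁷ = 35831808/78125 falls short of 45521/71 but 2.4⁸ = 429981696/390625 reaches it, so n = 8.

8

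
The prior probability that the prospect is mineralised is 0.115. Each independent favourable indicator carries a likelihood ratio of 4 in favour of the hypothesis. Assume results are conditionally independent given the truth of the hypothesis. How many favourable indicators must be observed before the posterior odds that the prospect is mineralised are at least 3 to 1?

3

Prior odds: 0.115 ÷ 0.885 = 23/177.
Likelihood ratio per favourable indicator = 4.
Target odds = 3.
Need (23/177) × 4ⁿ ≥ 3, i.e. 4ⁿ ≥ 531/23.
4² = 16 falls short of 531/23 but 4³ = 64 reaches it, so n = 3.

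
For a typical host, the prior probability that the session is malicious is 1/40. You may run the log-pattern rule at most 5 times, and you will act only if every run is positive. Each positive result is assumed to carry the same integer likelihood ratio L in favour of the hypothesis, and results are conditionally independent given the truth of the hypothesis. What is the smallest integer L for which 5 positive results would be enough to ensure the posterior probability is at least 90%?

4

Prior odds = 0.025/0.975 = 1/39.
Target odds = 0.9/0.1 = 9.
Need L⁵ ≥ 9 ÷ (1/39) = 351.
3⁵ = 243 < 351 ≤ 1024 = 4⁵, so L = 4.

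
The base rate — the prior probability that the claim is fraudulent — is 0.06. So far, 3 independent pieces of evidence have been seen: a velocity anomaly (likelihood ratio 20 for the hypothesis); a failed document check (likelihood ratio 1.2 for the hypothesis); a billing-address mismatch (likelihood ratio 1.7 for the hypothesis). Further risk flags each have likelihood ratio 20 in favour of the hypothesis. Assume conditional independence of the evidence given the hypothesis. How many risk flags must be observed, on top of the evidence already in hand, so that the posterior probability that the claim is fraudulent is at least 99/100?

Prior odds = 0.06/0.94 = 3/47.
Combined Bayes factor of the evidence already in hand = 20 × 1.2 × 1.7 = 40.8.
Odds after that evidence = (3/47) × 40.8 = 612/235.
Target odds = 0.99/0.01 = 99.
Need 20ⁿ ≥ 99 ÷ (612/235) = 2585/68.
20¹ = 20 falls short of 2585/68 but 20² = 400 reaches it, so n = 2.

2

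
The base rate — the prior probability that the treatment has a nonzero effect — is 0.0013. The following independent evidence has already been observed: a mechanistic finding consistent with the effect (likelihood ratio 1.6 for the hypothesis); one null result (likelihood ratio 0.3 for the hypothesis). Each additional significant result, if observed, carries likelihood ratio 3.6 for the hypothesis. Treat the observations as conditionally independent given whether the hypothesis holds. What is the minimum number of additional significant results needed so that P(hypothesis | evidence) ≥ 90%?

Prior odds = 0.0013/0.9987 = 13/9987.
Combined Bayes factor of the evidence already in hand = 1.6 × 0.3 = 0.48.
Odds after that evidence = (13/9987) × 0.48 = 52/83225.
Target odds = 0.9/0.1 = 9.
Need 3.6ⁿ ≥ 9 ÷ (52/83225) = 749025/52.
3.6⁷ = 612220032/78125 falls short of 749025/52 but 3.6⁸ ≈28211.1 reaches it, so n = 8.

8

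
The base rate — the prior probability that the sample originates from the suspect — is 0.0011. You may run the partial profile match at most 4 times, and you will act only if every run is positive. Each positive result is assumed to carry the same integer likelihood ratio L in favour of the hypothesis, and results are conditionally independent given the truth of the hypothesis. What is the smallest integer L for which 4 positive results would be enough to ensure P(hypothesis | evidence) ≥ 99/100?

Prior odds = 0.0011/0.9989 = 11/9989.
Target odds = 0.99/0.01 = 99.
Need L⁴ ≥ 99 ÷ (11/9989) = 89901.
17⁴ = 83521 < 89901 ≤ 104976 = 18⁴, so L = 18.

18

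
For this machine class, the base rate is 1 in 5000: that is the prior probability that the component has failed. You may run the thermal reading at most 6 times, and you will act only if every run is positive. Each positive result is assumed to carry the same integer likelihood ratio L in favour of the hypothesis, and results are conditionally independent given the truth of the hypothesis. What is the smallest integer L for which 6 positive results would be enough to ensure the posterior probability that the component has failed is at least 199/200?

10

Prior odds = 0.0002/0.9998 = 1/4999.
Target odds = 0.995/0.005 = 199.
Need L⁶ ≥ 199 ÷ (1/4999) = 994801.
9⁶ = 531441 < 994801 ≤ 1000000 = 10⁶, so L = 10.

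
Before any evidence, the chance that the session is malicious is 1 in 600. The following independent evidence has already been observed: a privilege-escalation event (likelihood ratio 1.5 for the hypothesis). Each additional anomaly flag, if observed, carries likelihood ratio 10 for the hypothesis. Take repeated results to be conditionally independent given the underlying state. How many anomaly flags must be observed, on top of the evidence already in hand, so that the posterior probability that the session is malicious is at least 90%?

4

Prior odds = (1/600)/(599/600) = 1/599.
Bayes factor of the evidence already in hand = 1.5.
Odds after that evidence = (1/599) × 1.5 = 3/1198.
Target odds = 0.9/0.1 = 9.
Need 10ⁿ ≥ 9 ÷ (3/1198) = 3594.
10³ = 1000 falls short of 3594 but 10⁴ = 10000 reaches it, so n = 4.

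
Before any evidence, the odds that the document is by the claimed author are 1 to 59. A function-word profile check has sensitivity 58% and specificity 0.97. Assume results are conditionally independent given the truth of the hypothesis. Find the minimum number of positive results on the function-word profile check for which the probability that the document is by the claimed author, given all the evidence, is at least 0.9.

Prior odds = 1/59.
False-positive rate = 1 − 0.97 = 0.03; likelihood ratio of a positive = 0.58/0.03 = 58/3.
Target odds: 0.9 ÷ 0.1 = 9.
Require (58/3)ⁿ ≥ 9 ÷ (1/59) = 531.
(58/3)² = 3364/9 falls short of 531 but (58/3)³ = 195112/27 reaches it, so n = 3.

3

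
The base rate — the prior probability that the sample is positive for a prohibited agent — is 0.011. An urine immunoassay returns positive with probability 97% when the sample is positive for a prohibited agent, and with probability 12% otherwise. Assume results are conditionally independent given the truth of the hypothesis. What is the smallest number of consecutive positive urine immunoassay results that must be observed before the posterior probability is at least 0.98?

5

Prior odds = 0.011/0.989 = 11/989.
Likelihood ratio of a positive result = 0.97/0.12 = 97/12.
Target posterior odds = 0.98/0.02 = 49.
Need (11/989) × (97/12)ⁿ ≥ 49, i.e. (97/12)ⁿ ≥ 48461/11.
(97/12)⁴ = 88529281/20736 falls short of 48461/11 but (97/12)⁵ ≈34510.6 reaches it, so n = 5.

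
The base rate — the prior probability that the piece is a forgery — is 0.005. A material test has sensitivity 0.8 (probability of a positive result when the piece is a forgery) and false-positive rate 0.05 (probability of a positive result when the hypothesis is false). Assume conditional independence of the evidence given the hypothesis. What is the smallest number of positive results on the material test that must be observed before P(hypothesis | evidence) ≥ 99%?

Prior odds = 0.005/0.995 = 1/199.
Likelihood ratio of a positive result = 0.8/0.05 = 16.
Target posterior odds = 0.99/0.01 = 99.
Need (1/199) × 16ⁿ ≥ 99, i.e. 16ⁿ ≥ 19701.
16³ = 4096 falls short of 19701 but 16⁴ = 65536 reaches it, so n = 4.

4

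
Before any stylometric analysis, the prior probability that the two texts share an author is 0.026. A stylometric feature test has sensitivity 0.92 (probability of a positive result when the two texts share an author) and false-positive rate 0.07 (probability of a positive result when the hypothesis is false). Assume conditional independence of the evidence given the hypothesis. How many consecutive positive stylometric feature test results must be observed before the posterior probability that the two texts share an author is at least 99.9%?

Prior odds = 0.026/0.974 = 13/487.
Likelihood ratio of a positive result = 0.92/0.07 = 92/7.
Target posterior odds = 0.999/0.001 = 999.
Require (92/7)ⁿ ≥ 999 ÷ (13/487) = 486513/13.
(92/7)⁴ = 71639296/2401 falls short of 486513/13 but (92/7)⁵ ≈392147 reaches it, so n = 5.

5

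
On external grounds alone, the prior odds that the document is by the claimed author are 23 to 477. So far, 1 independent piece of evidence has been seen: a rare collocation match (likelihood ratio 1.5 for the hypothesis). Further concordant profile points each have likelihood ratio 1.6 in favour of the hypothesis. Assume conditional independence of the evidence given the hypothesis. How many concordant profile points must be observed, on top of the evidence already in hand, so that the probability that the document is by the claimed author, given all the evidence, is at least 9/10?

11

Prior odds = 23/477.
Bayes factor of the evidence already in hand = 1.5.
Odds after that evidence = (23/477) × 1.5 = 23/318.
Target odds = 0.9/0.1 = 9.
Need 1.6ⁿ ≥ 9 ÷ (23/318) = 2862/23.
1.6¹⁰ ≈109.951 falls short of 2862/23 but 1.6¹¹ ≈175.922 reaches it, so n = 11.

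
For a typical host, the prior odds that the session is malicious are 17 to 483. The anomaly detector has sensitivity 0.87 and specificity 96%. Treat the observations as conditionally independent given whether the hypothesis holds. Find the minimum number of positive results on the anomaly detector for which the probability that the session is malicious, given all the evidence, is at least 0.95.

Prior odds = 17/483.
False-positive rate = 1 − 0.96 = 0.04; likelihood ratio of a positive = 0.87/0.04 = 21.75.
Target posterior odds = 0.95/0.05 = 19.
Need (17/483) × 21.75ⁿ ≥ 19, i.e. 21.75ⁿ ≥ 9177/17.
21.75² = 473.0625 falls short of 9177/17 but 21.75³ = 658503/64 reaches it, so n = 3.

3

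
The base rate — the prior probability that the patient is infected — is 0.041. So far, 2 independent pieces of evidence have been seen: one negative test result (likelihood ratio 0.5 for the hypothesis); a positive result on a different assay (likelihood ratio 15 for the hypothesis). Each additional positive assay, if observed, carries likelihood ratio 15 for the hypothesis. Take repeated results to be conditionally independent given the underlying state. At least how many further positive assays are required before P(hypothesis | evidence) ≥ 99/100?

3

Prior odds = 0.041/0.959 = 41/959.
Combined Bayes factor of the evidence already in hand = 0.5 × 15 = 7.5.
Odds after that evidence = (41/959) × 7.5 = 615/1918.
Target odds = 0.99/0.01 = 99.
Need 15ⁿ ≥ 99 ÷ (615/1918) = 63294/205.
15² = 225 falls short of 63294/205 but 15³ = 3375 reaches it, so n = 3.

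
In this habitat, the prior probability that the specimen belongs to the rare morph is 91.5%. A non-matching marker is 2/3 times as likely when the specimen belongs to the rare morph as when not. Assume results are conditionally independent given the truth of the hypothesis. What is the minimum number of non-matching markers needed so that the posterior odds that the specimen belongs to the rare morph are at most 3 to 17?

11

Prior odds = 0.915/0.085 = 183/17.
Likelihood ratio per non-matching marker = 2/3.
Target odds = 3/17.
Require (2/3)ⁿ ≤ 3/17 ÷ (183/17) = 1/61.
(2/3)¹⁰ = 1024/59049 is still above 1/61 but (2/3)¹¹ = 2048/177147 is at or below it, so n = 11.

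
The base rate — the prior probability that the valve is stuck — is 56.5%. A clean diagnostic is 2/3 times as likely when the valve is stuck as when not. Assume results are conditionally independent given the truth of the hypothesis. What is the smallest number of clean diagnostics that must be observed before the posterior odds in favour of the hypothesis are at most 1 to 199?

Prior odds = 0.565/0.435 = 113/87.
Likelihood ratio per clean diagnostic = 2/3.
Target odds = 1/199.
Require (2/3)ⁿ ≤ 1/199 ÷ (113/87) = 87/22487.
(2/3)¹³ = 8192/1594323 is still above 87/22487 but (2/3)¹⁴ = 16384/4782969 is at or below it, so n = 14.

14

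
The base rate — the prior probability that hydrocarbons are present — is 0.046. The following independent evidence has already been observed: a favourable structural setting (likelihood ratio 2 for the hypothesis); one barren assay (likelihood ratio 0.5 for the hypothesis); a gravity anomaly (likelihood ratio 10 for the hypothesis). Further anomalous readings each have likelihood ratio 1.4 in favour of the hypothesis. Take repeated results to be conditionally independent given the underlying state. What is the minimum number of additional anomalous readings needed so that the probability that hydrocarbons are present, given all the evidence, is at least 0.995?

Prior odds = 0.046/0.954 = 23/477.
Combined Bayes factor of the evidence already in hand = 2 × 0.5 × 10 = 10.
Odds after that evidence = (23/477) × 10 = 230/477.
Target odds = 0.995/0.005 = 199.
Need 1.4ⁿ ≥ 199 ÷ (230/477) = 94923/230.
1.4¹⁷ ≈304.913 falls short of 94923/230 but 1.4¹⁸ ≈426.879 reaches it, so n = 18.

18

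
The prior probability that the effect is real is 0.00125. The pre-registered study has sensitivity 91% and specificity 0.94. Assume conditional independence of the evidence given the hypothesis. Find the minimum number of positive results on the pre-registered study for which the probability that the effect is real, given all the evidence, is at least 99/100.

5

Prior odds = 0.00125/0.99875 = 1/799.
False-positive rate = 1 − 0.94 = 0.06; likelihood ratio of a positive = 0.91/0.06 = 91/6.
Target posterior odds = 0.99/0.01 = 99.
Need (1/799) × (91/6)ⁿ ≥ 99, i.e. (91/6)ⁿ ≥ 79101.
(91/6)⁴ = 68574961/1296 falls short of 79101 but (91/6)⁵ ≈802510 reaches it, so n = 5.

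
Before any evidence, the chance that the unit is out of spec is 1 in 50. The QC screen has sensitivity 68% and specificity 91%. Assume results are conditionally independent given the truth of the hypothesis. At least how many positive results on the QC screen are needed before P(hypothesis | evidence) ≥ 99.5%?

5

Prior odds: 0.02 ÷ 0.98 = 1/49.
False-positive rate = 1 − 0.91 = 0.09; likelihood ratio of a positive = 0.68/0.09 = 68/9.
Target odds: 0.995 ÷ 0.005 = 199.
Require (68/9)ⁿ ≥ 199 ÷ (1/49) = 9751.
(68/9)⁴ = 21381376/6561 falls short of 9751 but (68/9)⁵ ≈24622.5 reaches it, so n = 5.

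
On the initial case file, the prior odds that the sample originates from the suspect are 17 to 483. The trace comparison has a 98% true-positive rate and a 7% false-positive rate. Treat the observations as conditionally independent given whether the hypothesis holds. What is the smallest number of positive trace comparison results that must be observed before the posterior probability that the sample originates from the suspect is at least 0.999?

Prior odds = 17/483.
Likelihood ratio of a positive result = 0.98/0.07 = 14.
Target posterior odds = 0.999/0.001 = 999.
Need (17/483) × 14ⁿ ≥ 999, i.e. 14ⁿ ≥ 482517/17.
14³ = 2744 falls short of 482517/17 but 14⁴ = 38416 reaches it, so n = 4.

4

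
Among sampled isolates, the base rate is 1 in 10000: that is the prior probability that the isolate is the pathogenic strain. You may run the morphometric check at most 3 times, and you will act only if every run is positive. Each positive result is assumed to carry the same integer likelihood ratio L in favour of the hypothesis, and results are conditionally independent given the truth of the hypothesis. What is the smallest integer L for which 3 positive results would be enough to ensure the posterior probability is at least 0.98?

79

Prior odds = 0.0001/0.9999 = 1/9999.
Target odds = 0.98/0.02 = 49.
Need L³ ≥ 49 ÷ (1/9999) = 489951.
78³ = 474552 < 489951 ≤ 493039 = 79³, so L = 79.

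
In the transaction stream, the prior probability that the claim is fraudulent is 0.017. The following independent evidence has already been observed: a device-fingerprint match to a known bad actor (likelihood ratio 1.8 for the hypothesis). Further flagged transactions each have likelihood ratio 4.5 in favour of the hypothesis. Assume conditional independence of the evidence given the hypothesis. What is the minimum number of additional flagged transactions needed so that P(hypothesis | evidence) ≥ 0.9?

Prior odds = 0.017/0.983 = 17/983.
Bayes factor of the evidence already in hand = 1.8.
Odds after that evidence = (17/983) × 1.8 = 153/4915.
Target odds = 0.9/0.1 = 9.
Need 4.5ⁿ ≥ 9 ÷ (153/4915) = 4915/17.
4.5³ = 91.125 falls short of 4915/17 but 4.5⁴ = 410.0625 reaches it, so n = 4.

4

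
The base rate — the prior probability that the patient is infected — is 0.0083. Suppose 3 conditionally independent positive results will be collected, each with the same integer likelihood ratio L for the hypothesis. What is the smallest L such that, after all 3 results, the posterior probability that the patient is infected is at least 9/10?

11

Prior odds = 0.0083/0.9917 = 83/9917.
Target odds = 0.9/0.1 = 9.
Need L³ ≥ 9 ÷ (83/9917) = 89253/83.
10³ = 1000 < 89253/83 ≤ 1331 = 11³, so L = 11.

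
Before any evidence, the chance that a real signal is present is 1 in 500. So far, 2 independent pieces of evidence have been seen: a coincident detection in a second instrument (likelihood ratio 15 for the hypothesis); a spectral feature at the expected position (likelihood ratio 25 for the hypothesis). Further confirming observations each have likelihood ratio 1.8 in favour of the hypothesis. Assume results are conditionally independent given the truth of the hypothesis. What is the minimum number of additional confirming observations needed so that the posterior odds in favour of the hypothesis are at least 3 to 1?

Prior odds = 0.002/0.998 = 1/499.
Combined Bayes factor of the evidence already in hand = 15 × 25 = 375.
Odds after that evidence = (1/499) × 375 = 375/499.
Target odds = 3.
Need 1.8ⁿ ≥ 3 ÷ (375/499) = 3.992.
1.8² = 3.24 falls short of 3.992 but 1.8³ = 5.832 reaches it, so n = 3.

3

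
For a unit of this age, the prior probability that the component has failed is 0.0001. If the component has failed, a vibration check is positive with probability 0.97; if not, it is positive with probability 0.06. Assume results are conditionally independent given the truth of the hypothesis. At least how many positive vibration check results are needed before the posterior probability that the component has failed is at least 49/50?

5

Prior odds = 0.0001/0.9999 = 1/9999.
Likelihood ratio of a positive = 0.97/0.06 = 97/6.
Target posterior odds = 0.98/0.02 = 49.
Require (97/6)ⁿ ≥ 49 ÷ (1/9999) = 489951.
(97/6)⁴ = 88529281/1296 falls short of 489951 but (97/6)⁵ ≈1.10434e+06 reaches it, so n = 5.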